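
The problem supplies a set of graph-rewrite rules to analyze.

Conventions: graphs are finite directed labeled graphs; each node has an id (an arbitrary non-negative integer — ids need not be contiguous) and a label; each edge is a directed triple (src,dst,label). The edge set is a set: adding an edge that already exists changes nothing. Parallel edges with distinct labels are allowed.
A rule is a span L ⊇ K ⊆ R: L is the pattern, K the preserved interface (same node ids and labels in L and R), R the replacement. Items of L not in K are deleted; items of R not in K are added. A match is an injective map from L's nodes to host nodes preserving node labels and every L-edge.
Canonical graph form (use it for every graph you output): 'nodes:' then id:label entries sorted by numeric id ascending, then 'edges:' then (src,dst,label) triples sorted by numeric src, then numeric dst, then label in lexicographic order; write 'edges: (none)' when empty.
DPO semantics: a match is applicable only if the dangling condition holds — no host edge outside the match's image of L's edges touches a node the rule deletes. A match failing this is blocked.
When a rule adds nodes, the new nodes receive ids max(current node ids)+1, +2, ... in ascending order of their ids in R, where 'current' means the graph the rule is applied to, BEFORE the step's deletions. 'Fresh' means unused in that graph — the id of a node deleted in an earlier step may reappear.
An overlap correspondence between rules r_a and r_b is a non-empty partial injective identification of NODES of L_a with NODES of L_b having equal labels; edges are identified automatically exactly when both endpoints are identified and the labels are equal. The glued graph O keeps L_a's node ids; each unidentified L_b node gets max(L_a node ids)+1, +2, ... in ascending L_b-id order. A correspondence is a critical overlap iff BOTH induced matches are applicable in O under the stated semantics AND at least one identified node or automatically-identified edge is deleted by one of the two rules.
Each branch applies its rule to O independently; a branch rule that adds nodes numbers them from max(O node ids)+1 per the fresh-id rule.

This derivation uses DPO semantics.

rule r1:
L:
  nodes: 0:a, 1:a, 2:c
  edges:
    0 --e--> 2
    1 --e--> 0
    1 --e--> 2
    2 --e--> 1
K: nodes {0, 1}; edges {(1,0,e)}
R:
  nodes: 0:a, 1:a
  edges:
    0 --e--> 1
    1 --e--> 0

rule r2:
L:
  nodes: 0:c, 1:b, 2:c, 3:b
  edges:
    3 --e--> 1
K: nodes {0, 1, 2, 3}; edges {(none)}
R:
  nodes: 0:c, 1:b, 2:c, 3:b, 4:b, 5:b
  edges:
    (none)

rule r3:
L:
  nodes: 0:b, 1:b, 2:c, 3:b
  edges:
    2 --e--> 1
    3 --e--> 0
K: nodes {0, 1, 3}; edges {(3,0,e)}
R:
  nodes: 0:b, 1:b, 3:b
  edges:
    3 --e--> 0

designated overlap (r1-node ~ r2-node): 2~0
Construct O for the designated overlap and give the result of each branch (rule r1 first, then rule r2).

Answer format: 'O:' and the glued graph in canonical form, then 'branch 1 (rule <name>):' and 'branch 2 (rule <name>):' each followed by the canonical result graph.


O:
nodes: 0:a, 1:a, 2:c, 3:b, 4:c, 5:b
edges: (0,2,e); (1,0,e); (1,2,e); (2,1,e); (5,3,e)
branch 1 (rule r1):
nodes: 0:a, 1:a, 3:b, 4:c, 5:b
edges: (0,1,e); (1,0,e); (5,3,e)
branch 2 (rule r2):
nodes: 0:a, 1:a, 2:c, 3:b, 4:c, 5:b, 6:b, 7:b
edges: (0,2,e); (1,0,e); (1,2,e); (2,1,e)


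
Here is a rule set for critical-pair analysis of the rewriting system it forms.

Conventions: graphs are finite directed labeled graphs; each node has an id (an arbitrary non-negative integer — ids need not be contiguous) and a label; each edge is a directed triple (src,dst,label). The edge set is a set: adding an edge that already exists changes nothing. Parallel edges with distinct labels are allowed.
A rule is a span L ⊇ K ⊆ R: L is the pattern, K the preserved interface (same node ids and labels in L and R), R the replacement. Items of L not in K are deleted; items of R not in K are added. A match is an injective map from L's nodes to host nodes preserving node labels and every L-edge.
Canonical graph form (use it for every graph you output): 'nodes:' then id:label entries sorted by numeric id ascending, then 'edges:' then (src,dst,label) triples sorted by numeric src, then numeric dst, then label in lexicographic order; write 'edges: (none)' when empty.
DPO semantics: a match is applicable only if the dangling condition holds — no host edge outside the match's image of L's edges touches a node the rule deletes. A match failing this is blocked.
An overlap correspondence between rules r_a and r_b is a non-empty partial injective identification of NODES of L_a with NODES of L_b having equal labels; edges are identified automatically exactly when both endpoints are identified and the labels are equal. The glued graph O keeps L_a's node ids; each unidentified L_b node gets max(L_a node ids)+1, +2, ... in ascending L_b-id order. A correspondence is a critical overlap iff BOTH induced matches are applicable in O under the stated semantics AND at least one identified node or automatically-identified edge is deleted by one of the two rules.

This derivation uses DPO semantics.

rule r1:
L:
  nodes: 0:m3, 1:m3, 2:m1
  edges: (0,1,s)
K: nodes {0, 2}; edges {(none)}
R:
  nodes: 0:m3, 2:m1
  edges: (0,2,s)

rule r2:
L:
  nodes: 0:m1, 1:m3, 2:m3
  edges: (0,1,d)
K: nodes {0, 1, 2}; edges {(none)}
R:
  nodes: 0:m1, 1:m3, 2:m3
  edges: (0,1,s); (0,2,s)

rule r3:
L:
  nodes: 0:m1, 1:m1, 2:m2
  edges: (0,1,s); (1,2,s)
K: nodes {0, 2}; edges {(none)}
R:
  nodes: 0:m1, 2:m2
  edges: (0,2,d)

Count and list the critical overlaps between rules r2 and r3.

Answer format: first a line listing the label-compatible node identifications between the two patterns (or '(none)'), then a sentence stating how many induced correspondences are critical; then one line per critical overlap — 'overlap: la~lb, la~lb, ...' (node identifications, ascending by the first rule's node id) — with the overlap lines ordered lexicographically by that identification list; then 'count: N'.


label-compatible node identifications between L(r2) and L(r3): 0~0, 0~1
0 of the induced correspondences are critical overlaps of r2 and r3.
count: 0


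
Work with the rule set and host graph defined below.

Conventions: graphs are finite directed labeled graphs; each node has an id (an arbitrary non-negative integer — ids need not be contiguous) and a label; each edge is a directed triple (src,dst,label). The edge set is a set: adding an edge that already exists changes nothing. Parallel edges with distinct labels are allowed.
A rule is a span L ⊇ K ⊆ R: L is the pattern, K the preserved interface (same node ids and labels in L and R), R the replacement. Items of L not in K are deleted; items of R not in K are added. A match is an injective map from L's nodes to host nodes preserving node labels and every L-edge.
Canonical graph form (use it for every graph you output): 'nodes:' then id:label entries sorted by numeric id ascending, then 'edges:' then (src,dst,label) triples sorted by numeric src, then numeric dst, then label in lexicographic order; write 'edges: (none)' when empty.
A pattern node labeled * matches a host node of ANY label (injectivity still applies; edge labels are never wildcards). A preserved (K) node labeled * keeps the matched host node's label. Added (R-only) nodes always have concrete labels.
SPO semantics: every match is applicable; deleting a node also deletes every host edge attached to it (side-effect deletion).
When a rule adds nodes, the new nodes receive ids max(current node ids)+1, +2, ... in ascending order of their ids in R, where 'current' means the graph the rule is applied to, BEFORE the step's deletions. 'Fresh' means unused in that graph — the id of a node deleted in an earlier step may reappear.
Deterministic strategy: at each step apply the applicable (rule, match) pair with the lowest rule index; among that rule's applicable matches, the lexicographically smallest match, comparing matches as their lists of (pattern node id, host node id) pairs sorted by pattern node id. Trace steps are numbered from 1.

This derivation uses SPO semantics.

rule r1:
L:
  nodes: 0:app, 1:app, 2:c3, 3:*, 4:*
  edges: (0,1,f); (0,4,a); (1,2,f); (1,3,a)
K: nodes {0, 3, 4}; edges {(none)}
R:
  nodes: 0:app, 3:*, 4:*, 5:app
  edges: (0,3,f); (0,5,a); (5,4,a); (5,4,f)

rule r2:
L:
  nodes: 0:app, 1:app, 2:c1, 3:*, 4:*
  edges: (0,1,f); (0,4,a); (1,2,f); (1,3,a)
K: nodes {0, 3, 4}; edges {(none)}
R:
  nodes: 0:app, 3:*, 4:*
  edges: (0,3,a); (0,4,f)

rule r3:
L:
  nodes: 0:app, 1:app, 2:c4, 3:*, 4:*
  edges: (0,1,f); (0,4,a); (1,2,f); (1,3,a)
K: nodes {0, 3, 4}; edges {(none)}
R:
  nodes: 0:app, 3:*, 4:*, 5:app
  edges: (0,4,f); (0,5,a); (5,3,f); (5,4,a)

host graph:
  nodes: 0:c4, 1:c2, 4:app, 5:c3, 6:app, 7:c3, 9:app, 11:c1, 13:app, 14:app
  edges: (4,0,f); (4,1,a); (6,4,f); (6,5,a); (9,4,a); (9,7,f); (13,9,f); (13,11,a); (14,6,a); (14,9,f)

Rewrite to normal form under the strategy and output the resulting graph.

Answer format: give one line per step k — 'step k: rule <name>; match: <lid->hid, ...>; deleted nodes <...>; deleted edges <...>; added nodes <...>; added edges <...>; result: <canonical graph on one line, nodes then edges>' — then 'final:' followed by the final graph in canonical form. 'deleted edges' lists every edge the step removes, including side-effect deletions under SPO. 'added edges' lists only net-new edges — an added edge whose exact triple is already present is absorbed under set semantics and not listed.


step 1: rule r1; match: 0->13, 1->9, 2->7, 3->4, 4->11; deleted nodes 7, 9; deleted edges (9,4,a); (9,7,f); (13,9,f); (13,11,a); (14,9,f); added nodes 15; added edges (13,4,f); (13,15,a); (15,11,a); (15,11,f); result: nodes: 0:c4, 1:c2, 4:app, 5:c3, 6:app, 11:c1, 13:app, 14:app, 15:app edges: (4,0,f); (4,1,a); (6,4,f); (6,5,a); (13,4,f); (13,15,a); (14,6,a); (15,11,a); (15,11,f)
step 2: rule r3; match: 0->6, 1->4, 2->0, 3->1, 4->5; deleted nodes 0, 4; deleted edges (4,0,f); (4,1,a); (6,4,f); (6,5,a); (13,4,f); added nodes 16; added edges (6,5,f); (6,16,a); (16,1,f); (16,5,a); result: nodes: 1:c2, 5:c3, 6:app, 11:c1, 13:app, 14:app, 15:app, 16:app edges: (6,5,f); (6,16,a); (13,15,a); (14,6,a); (15,11,a); (15,11,f); (16,1,f); (16,5,a)
final:
nodes: 1:c2, 5:c3, 6:app, 11:c1, 13:app, 14:app, 15:app, 16:app
edges: (6,5,f); (6,16,a); (13,15,a); (14,6,a); (15,11,a); (15,11,f); (16,1,f); (16,5,a)


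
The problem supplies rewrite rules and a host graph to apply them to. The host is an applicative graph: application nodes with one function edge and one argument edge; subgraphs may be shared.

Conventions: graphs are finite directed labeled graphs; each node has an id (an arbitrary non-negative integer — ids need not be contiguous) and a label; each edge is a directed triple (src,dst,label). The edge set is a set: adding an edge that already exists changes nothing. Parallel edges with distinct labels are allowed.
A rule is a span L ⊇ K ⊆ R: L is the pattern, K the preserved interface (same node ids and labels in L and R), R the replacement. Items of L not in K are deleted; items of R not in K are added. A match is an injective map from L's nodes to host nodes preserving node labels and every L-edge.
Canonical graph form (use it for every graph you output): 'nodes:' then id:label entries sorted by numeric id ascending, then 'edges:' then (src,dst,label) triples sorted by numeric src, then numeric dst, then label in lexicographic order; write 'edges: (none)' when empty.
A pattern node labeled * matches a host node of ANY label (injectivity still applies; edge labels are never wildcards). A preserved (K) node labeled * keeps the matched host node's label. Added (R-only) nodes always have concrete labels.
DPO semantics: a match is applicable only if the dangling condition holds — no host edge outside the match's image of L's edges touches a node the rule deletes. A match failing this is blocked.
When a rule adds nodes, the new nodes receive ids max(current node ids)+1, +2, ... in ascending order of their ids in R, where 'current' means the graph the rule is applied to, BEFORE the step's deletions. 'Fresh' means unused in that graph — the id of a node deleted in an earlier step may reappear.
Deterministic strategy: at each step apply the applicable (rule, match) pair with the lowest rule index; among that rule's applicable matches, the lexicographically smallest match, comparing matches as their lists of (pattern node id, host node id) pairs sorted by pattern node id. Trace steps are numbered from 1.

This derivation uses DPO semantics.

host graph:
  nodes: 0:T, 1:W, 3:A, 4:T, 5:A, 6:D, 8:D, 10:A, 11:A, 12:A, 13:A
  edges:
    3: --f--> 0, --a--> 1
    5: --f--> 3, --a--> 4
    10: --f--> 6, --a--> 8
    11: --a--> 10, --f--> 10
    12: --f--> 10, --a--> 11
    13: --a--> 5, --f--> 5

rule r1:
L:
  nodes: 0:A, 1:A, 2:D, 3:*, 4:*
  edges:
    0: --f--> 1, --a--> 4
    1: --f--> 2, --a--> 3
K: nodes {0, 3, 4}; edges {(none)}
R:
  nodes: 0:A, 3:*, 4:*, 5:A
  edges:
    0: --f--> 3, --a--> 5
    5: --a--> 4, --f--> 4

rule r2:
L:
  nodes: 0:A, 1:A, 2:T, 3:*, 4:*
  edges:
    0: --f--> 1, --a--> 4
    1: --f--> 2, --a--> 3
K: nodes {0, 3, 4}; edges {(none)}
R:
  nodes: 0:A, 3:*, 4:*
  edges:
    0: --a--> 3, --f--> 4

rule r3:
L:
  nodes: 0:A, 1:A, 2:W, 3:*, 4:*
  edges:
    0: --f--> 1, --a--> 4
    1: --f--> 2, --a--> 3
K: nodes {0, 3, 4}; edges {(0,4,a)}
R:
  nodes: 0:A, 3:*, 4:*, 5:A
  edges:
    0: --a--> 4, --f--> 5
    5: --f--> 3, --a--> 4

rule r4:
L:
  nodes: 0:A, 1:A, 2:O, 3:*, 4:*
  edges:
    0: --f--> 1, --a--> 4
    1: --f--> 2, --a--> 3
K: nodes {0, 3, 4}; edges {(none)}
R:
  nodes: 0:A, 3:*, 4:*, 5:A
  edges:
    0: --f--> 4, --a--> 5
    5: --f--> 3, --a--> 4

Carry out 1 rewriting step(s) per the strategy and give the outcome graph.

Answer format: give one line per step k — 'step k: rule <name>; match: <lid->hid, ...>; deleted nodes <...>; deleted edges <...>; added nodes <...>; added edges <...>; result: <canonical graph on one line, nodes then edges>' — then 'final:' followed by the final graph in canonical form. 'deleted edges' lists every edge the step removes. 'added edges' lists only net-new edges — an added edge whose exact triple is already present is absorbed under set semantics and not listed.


step 1: rule r2; match: 0->5, 1->3, 2->0, 3->1, 4->4; deleted nodes 0, 3; deleted edges (3,0,f); (3,1,a); (5,3,f); (5,4,a); added nodes (none); added edges (5,1,a); (5,4,f); result: nodes: 1:W, 4:T, 5:A, 6:D, 8:D, 10:A, 11:A, 12:A, 13:A edges: (5,1,a); (5,4,f); (10,6,f); (10,8,a); (11,10,a); (11,10,f); (12,10,f); (12,11,a); (13,5,a); (13,5,f)
final:
nodes: 1:W, 4:T, 5:A, 6:D, 8:D, 10:A, 11:A, 12:A, 13:A
edges: (5,1,a); (5,4,f); (10,6,f); (10,8,a); (11,10,a); (11,10,f); (12,10,f); (12,11,a); (13,5,a); (13,5,f)


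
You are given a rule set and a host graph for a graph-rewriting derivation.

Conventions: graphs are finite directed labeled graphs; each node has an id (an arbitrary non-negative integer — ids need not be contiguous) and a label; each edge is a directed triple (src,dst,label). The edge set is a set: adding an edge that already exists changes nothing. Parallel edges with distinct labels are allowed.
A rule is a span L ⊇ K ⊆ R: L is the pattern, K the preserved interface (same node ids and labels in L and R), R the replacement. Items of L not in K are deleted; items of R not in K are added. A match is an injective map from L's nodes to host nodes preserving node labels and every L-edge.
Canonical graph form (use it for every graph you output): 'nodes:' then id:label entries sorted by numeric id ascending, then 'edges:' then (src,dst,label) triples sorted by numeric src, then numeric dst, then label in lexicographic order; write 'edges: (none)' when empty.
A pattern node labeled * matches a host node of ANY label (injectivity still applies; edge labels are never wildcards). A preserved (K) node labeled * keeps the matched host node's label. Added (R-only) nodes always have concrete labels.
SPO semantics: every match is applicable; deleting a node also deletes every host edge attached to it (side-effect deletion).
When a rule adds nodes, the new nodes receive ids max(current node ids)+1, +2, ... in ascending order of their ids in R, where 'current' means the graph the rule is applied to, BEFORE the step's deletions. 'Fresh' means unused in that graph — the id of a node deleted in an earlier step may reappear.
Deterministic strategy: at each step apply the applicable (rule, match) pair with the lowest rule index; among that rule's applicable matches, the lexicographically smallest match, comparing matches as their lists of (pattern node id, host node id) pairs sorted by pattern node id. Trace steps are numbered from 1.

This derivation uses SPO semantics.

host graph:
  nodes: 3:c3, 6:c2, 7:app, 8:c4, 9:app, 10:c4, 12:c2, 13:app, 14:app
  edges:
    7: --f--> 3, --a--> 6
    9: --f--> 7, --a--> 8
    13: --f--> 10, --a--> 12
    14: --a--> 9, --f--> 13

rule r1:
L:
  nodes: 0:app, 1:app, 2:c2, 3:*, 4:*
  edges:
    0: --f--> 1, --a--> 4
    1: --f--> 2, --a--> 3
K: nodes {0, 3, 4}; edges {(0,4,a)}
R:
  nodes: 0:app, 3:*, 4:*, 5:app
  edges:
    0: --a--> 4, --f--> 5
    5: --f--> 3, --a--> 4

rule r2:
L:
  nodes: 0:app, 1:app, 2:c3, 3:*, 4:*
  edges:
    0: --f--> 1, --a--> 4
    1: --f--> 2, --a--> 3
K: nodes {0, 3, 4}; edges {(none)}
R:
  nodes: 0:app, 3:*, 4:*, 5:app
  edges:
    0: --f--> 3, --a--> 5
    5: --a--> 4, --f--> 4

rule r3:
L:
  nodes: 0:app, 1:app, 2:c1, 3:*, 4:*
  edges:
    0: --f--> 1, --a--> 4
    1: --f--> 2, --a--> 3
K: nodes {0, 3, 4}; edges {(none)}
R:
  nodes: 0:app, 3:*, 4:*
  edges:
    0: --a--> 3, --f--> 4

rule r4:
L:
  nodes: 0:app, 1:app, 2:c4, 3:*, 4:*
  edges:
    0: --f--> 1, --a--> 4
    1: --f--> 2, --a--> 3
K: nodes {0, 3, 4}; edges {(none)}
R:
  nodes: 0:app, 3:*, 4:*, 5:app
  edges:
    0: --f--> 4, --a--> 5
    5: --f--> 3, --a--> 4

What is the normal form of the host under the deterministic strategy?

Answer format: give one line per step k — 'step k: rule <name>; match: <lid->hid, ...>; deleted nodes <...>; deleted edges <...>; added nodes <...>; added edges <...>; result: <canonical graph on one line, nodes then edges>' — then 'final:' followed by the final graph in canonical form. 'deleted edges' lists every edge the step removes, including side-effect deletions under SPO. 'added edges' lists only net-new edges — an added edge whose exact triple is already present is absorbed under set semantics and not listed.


step 1: rule r2; match: 0->9, 1->7, 2->3, 3->6, 4->8; deleted nodes 3, 7; deleted edges (7,3,f); (7,6,a); (9,7,f); (9,8,a); added nodes 15; added edges (9,6,f); (9,15,a); (15,8,a); (15,8,f); result: nodes: 6:c2, 8:c4, 9:app, 10:c4, 12:c2, 13:app, 14:app, 15:app edges: (9,6,f); (9,15,a); (13,10,f); (13,12,a); (14,9,a); (14,13,f); (15,8,a); (15,8,f)
step 2: rule r4; match: 0->14, 1->13, 2->10, 3->12, 4->9; deleted nodes 10, 13; deleted edges (13,10,f); (13,12,a); (14,9,a); (14,13,f); added nodes 16; added edges (14,9,f); (14,16,a); (16,9,a); (16,12,f); result: nodes: 6:c2, 8:c4, 9:app, 12:c2, 14:app, 15:app, 16:app edges: (9,6,f); (9,15,a); (14,9,f); (14,16,a); (15,8,a); (15,8,f); (16,9,a); (16,12,f)
step 3: rule r1; match: 0->14, 1->9, 2->6, 3->15, 4->16; deleted nodes 6, 9; deleted edges (9,6,f); (9,15,a); (14,9,f); (16,9,a); added nodes 17; added edges (14,17,f); (17,15,f); (17,16,a); result: nodes: 8:c4, 12:c2, 14:app, 15:app, 16:app, 17:app edges: (14,16,a); (14,17,f); (15,8,a); (15,8,f); (16,12,f); (17,15,f); (17,16,a)
final:
nodes: 8:c4, 12:c2, 14:app, 15:app, 16:app, 17:app
edges: (14,16,a); (14,17,f); (15,8,a); (15,8,f); (16,12,f); (17,15,f); (17,16,a)


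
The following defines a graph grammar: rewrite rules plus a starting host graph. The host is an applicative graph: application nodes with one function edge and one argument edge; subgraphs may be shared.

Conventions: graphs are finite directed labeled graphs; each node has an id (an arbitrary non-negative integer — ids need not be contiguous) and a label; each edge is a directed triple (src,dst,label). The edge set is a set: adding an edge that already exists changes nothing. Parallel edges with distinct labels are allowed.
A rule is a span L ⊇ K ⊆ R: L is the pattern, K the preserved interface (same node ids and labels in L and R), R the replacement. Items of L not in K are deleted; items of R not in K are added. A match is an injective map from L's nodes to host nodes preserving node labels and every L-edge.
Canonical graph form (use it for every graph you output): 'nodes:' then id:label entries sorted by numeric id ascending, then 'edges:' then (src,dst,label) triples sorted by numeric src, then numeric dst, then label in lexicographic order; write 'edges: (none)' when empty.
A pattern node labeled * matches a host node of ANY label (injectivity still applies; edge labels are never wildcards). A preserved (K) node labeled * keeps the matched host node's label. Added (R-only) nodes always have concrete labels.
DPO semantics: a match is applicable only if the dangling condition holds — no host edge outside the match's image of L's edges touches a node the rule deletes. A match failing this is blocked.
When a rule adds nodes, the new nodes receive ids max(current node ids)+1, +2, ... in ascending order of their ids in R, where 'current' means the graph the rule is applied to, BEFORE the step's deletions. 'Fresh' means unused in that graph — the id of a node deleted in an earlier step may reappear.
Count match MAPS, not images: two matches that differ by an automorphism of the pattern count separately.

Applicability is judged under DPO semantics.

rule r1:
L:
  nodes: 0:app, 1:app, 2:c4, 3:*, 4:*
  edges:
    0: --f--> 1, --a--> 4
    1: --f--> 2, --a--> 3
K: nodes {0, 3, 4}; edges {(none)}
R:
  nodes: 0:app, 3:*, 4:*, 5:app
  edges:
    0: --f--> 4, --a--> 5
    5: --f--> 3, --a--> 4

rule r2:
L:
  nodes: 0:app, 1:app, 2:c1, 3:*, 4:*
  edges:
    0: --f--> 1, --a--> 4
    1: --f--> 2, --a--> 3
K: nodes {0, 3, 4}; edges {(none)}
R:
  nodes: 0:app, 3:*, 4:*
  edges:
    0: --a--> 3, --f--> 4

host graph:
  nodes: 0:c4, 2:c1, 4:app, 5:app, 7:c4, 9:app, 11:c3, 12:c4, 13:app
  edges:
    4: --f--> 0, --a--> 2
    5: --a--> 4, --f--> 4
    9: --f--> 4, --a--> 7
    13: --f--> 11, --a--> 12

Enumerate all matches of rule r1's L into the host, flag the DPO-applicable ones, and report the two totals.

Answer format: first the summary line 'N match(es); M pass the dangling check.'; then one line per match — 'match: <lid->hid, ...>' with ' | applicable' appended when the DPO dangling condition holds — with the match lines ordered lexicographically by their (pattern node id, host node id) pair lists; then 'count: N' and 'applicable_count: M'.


1 match(es); 0 pass the dangling check.
match: 0->9, 1->4, 2->0, 3->2, 4->7
count: 1
applicable_count: 0


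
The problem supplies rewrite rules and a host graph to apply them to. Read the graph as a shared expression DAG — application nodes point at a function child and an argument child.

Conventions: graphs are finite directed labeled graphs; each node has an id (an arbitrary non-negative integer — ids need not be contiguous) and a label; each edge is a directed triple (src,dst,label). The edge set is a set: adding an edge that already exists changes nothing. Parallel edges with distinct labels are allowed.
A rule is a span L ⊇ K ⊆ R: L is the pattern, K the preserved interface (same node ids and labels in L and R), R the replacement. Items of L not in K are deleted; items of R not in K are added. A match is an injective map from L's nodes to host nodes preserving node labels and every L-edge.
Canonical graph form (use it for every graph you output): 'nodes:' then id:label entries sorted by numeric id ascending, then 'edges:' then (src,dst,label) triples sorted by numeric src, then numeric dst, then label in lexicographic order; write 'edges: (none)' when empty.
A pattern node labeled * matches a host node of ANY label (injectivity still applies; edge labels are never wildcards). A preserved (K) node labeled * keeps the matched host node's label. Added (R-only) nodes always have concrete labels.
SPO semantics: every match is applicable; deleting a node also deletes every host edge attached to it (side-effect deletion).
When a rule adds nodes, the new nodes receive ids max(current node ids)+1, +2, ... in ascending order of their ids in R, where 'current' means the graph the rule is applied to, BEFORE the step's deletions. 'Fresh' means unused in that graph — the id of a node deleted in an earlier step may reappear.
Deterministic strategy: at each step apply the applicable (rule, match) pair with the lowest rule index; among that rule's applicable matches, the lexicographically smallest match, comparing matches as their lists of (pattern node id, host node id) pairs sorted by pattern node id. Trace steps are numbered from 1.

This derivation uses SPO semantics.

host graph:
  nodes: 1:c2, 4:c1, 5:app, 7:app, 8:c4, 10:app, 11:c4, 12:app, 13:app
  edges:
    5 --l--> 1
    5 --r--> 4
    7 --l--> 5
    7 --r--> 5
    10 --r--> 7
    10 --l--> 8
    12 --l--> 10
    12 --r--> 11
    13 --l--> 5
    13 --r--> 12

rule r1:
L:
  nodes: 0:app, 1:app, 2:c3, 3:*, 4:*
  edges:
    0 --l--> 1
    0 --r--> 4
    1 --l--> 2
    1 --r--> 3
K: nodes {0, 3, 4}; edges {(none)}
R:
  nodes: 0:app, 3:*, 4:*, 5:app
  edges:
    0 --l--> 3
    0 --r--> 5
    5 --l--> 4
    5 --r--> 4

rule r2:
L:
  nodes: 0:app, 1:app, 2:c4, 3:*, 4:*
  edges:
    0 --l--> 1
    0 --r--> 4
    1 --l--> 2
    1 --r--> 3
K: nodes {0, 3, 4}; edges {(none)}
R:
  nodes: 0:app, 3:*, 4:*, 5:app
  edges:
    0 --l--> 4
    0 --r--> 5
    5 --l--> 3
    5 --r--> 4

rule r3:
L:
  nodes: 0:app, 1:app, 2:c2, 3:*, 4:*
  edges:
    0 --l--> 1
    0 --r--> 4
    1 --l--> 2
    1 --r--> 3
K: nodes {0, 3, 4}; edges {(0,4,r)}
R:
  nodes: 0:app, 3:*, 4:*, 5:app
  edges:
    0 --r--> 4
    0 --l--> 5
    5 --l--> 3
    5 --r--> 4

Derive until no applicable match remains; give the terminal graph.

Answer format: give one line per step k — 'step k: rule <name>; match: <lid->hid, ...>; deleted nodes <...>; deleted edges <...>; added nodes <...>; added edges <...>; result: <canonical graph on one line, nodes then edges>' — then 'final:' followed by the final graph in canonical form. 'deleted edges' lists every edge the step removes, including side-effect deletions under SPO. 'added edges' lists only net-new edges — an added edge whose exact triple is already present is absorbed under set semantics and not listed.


step 1: rule r2; match: 0->12, 1->10, 2->8, 3->7, 4->11; deleted nodes 8, 10; deleted edges (10,7,r); (10,8,l); (12,10,l); (12,11,r); added nodes 14; added edges (12,11,l); (12,14,r); (14,7,l); (14,11,r); result: nodes: 1:c2, 4:c1, 5:app, 7:app, 11:c4, 12:app, 13:app, 14:app edges: (5,1,l); (5,4,r); (7,5,l); (7,5,r); (12,11,l); (12,14,r); (13,5,l); (13,12,r); (14,7,l); (14,11,r)
step 2: rule r3; match: 0->13, 1->5, 2->1, 3->4, 4->12; deleted nodes 1, 5; deleted edges (5,1,l); (5,4,r); (7,5,l); (7,5,r); (13,5,l); added nodes 15; added edges (13,15,l); (15,4,l); (15,12,r); result: nodes: 4:c1, 7:app, 11:c4, 12:app, 13:app, 14:app, 15:app edges: (12,11,l); (12,14,r); (13,12,r); (13,15,l); (14,7,l); (14,11,r); (15,4,l); (15,12,r)
final:
nodes: 4:c1, 7:app, 11:c4, 12:app, 13:app, 14:app, 15:app
edges: (12,11,l); (12,14,r); (13,12,r); (13,15,l); (14,7,l); (14,11,r); (15,4,l); (15,12,r)


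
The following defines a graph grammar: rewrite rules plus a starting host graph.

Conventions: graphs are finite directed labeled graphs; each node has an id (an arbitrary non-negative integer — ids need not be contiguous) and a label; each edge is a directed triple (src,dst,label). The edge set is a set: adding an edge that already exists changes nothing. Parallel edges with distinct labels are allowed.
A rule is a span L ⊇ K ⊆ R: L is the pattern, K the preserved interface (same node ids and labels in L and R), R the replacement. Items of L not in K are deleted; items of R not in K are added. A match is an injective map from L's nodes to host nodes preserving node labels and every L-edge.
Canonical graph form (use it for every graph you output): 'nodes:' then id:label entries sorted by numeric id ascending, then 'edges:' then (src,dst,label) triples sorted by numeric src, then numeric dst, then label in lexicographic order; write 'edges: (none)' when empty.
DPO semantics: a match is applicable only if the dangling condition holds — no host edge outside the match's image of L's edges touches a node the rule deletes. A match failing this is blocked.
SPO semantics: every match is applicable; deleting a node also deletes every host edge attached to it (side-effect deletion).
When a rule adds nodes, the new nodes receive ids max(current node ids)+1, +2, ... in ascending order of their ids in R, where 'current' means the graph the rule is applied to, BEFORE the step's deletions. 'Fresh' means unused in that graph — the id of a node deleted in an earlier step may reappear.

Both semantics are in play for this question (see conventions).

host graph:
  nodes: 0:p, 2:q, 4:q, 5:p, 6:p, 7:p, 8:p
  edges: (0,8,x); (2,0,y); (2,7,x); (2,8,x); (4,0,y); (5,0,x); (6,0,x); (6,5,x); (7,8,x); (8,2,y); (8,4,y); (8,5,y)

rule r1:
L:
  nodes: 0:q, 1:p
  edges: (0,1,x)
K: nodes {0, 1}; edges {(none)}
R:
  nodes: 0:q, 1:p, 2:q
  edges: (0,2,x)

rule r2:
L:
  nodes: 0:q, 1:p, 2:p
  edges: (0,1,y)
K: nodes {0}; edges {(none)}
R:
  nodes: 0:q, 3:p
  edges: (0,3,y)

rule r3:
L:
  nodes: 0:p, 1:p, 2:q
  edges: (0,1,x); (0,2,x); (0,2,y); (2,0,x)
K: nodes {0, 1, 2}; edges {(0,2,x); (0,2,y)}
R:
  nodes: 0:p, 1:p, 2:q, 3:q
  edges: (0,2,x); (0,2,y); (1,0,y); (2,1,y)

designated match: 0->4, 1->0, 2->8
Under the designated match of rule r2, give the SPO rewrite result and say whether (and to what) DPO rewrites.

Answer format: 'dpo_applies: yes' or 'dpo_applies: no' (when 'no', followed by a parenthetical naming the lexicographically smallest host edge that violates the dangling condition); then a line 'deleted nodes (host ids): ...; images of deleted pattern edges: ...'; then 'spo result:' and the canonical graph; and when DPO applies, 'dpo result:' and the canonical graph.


dpo_applies: no
(the rule deletes node 0, which keeps host edge (0,8,x) outside the match image — the dangling condition fails, DPO blocks; SPO proceeds and side-deletes such edges)
deleted nodes (host ids): 0, 8; images of deleted pattern edges: (4,0,y)
spo result:
nodes: 2:q, 4:q, 5:p, 6:p, 7:p, 9:p
edges: (2,7,x); (4,9,y); (6,5,x)


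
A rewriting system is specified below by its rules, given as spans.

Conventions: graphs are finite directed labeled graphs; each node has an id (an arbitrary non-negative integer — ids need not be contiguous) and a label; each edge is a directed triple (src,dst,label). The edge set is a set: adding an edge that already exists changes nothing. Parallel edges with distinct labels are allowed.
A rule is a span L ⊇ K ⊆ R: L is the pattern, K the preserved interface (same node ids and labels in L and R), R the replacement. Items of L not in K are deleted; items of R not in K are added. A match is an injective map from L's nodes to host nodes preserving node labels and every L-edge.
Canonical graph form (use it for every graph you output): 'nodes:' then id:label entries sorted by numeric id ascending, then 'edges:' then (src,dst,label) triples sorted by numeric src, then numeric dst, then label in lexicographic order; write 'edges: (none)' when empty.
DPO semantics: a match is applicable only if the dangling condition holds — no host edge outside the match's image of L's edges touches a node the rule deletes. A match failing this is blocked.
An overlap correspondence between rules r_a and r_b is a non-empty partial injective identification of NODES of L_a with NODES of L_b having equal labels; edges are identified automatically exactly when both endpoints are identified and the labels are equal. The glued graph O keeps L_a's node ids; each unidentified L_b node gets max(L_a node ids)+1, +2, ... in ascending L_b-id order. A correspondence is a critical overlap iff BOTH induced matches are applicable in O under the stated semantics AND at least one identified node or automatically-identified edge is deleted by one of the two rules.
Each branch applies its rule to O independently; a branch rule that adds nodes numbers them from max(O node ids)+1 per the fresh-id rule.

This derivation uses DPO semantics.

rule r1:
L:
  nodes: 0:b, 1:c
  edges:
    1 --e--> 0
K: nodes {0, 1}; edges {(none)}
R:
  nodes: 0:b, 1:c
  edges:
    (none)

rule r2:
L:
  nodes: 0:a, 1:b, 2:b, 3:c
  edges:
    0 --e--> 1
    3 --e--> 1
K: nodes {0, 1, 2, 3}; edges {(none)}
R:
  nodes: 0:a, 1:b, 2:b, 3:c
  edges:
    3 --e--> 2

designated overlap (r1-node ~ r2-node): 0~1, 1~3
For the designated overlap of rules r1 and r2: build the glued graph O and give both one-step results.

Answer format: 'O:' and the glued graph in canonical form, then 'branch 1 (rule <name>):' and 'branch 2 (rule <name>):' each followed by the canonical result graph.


O:
nodes: 0:b, 1:c, 2:a, 3:b
edges: (1,0,e); (2,0,e)
branch 1 (rule r1):
nodes: 0:b, 1:c, 2:a, 3:b
edges: (2,0,e)
branch 2 (rule r2):
nodes: 0:b, 1:c, 2:a, 3:b
edges: (1,3,e)


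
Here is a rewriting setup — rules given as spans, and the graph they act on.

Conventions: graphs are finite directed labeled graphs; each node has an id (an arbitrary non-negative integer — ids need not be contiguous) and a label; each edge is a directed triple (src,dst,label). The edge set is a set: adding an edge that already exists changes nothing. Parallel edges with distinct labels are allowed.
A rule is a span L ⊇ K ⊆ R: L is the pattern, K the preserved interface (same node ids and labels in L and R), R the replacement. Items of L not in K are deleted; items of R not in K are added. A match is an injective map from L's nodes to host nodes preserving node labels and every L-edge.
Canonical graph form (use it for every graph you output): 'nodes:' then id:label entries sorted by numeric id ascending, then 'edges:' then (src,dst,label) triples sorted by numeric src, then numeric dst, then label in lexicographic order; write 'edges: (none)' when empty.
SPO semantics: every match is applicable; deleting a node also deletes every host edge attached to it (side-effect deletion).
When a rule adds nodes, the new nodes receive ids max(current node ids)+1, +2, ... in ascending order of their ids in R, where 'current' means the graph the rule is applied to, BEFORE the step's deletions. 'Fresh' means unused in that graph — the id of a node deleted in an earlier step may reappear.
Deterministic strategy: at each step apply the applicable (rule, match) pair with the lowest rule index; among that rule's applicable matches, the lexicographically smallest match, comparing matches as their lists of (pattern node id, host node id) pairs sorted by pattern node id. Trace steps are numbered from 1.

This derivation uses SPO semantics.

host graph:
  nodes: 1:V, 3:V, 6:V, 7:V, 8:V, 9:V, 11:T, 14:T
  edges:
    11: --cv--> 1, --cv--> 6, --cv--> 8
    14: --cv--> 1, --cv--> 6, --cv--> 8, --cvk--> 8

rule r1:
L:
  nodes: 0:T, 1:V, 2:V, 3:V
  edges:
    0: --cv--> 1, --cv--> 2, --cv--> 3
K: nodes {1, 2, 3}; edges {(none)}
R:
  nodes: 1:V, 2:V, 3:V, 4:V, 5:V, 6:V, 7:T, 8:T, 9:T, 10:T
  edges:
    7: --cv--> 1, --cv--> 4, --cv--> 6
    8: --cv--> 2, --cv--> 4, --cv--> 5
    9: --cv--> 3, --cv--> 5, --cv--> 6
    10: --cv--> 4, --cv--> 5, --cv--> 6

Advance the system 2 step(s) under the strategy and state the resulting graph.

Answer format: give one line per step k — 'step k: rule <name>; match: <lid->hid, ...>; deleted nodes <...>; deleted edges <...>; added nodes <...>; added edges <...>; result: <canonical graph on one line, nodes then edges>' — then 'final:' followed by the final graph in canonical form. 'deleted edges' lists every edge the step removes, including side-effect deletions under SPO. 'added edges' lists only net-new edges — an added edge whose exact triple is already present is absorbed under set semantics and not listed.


step 1: rule r1; match: 0->11, 1->1, 2->6, 3->8; deleted nodes 11; deleted edges (11,1,cv); (11,6,cv); (11,8,cv); added nodes 15, 16, 17, 18, 19, 20, 21; added edges (18,1,cv); (18,15,cv); (18,17,cv); (19,6,cv); (19,15,cv); (19,16,cv); (20,8,cv); (20,16,cv); (20,17,cv); (21,15,cv); (21,16,cv); (21,17,cv); result: nodes: 1:V, 3:V, 6:V, 7:V, 8:V, 9:V, 14:T, 15:V, 16:V, 17:V, 18:T, 19:T, 20:T, 21:T edges: (14,1,cv); (14,6,cv); (14,8,cv); (14,8,cvk); (18,1,cv); (18,15,cv); (18,17,cv); (19,6,cv); (19,15,cv); (19,16,cv); (20,8,cv); (20,16,cv); (20,17,cv); (21,15,cv); (21,16,cv); (21,17,cv)
step 2: rule r1; match: 0->14, 1->1, 2->6, 3->8; deleted nodes 14; deleted edges (14,1,cv); (14,6,cv); (14,8,cv); (14,8,cvk); added nodes 22, 23, 24, 25, 26, 27, 28; added edges (25,1,cv); (25,22,cv); (25,24,cv); (26,6,cv); (26,22,cv); (26,23,cv); (27,8,cv); (27,23,cv); (27,24,cv); (28,22,cv); (28,23,cv); (28,24,cv); result: nodes: 1:V, 3:V, 6:V, 7:V, 8:V, 9:V, 15:V, 16:V, 17:V, 18:T, 19:T, 20:T, 21:T, 22:V, 23:V, 24:V, 25:T, 26:T, 27:T, 28:T edges: (18,1,cv); (18,15,cv); (18,17,cv); (19,6,cv); (19,15,cv); (19,16,cv); (20,8,cv); (20,16,cv); (20,17,cv); (21,15,cv); (21,16,cv); (21,17,cv); (25,1,cv); (25,22,cv); (25,24,cv); (26,6,cv); (26,22,cv); (26,23,cv); (27,8,cv); (27,23,cv); (27,24,cv); (28,22,cv); (28,23,cv); (28,24,cv)
final:
nodes: 1:V, 3:V, 6:V, 7:V, 8:V, 9:V, 15:V, 16:V, 17:V, 18:T, 19:T, 20:T, 21:T, 22:V, 23:V, 24:V, 25:T, 26:T, 27:T, 28:T
edges: (18,1,cv); (18,15,cv); (18,17,cv); (19,6,cv); (19,15,cv); (19,16,cv); (20,8,cv); (20,16,cv); (20,17,cv); (21,15,cv); (21,16,cv); (21,17,cv); (25,1,cv); (25,22,cv); (25,24,cv); (26,6,cv); (26,22,cv); (26,23,cv); (27,8,cv); (27,23,cv); (27,24,cv); (28,22,cv); (28,23,cv); (28,24,cv)


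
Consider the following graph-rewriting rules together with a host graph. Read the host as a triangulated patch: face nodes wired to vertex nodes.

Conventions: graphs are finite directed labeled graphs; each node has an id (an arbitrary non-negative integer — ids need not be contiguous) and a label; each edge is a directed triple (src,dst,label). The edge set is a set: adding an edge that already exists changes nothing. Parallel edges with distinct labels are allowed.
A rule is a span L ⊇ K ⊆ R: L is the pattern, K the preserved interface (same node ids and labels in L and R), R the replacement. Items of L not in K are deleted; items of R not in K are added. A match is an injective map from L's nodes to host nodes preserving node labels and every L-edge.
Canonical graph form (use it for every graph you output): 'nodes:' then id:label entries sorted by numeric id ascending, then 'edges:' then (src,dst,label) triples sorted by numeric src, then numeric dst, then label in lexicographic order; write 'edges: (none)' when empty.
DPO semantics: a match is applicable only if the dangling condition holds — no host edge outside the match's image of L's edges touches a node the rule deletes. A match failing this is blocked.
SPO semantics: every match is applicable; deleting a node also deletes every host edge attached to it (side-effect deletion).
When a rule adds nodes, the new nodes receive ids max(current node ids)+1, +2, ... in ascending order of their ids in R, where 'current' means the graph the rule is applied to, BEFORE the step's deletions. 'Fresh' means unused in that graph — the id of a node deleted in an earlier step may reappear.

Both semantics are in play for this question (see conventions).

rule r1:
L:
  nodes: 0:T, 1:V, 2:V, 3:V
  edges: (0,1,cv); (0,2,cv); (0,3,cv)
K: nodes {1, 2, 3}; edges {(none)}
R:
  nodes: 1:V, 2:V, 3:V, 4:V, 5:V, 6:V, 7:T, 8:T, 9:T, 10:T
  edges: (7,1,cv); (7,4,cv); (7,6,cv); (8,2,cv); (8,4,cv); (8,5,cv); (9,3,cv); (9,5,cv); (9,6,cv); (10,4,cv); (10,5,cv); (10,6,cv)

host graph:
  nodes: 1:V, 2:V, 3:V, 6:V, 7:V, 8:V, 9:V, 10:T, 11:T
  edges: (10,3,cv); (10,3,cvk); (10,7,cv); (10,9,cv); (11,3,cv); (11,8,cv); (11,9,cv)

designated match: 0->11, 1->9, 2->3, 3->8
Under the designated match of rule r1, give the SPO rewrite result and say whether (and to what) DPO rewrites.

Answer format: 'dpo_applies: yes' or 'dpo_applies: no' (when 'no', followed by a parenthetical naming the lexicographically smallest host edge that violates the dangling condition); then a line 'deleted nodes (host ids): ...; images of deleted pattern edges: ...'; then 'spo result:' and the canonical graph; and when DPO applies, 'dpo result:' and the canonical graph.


dpo_applies: yes
deleted nodes (host ids): 11; images of deleted pattern edges: (11,3,cv); (11,8,cv); (11,9,cv)
spo result:
nodes: 1:V, 2:V, 3:V, 6:V, 7:V, 8:V, 9:V, 10:T, 12:V, 13:V, 14:V, 15:T, 16:T, 17:T, 18:T
edges: (10,3,cv); (10,3,cvk); (10,7,cv); (10,9,cv); (15,9,cv); (15,12,cv); (15,14,cv); (16,3,cv); (16,12,cv); (16,13,cv); (17,8,cv); (17,13,cv); (17,14,cv); (18,12,cv); (18,13,cv); (18,14,cv)
dpo result:
nodes: 1:V, 2:V, 3:V, 6:V, 7:V, 8:V, 9:V, 10:T, 12:V, 13:V, 14:V, 15:T, 16:T, 17:T, 18:T
edges: (10,3,cv); (10,3,cvk); (10,7,cv); (10,9,cv); (15,9,cv); (15,12,cv); (15,14,cv); (16,3,cv); (16,12,cv); (16,13,cv); (17,8,cv); (17,13,cv); (17,14,cv); (18,12,cv); (18,13,cv); (18,14,cv)
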